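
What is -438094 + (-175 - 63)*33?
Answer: -445948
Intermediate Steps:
-438094 + (-175 - 63)*33 = -438094 - 238*33 = -438094 - 7854 = -445948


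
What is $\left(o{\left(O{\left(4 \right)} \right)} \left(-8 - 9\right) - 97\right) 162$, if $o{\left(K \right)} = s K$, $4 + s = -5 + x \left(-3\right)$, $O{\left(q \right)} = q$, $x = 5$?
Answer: $248670$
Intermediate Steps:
$s = -24$ ($s = -4 + \left(-5 + 5 \left(-3\right)\right) = -4 - 20 = -24$)
$o{\left(K \right)} = - 24 K$
$\left(o{\left(O{\left(4 \right)} \right)} \left(-8 - 9\right) - 97\right) 162 = \left(\left(-24\right) 4 \left(-8 - 9\right) - 97\right) 162 = \left(\left(-96\right) \left(-17\right) - 97\right) 162 = \left(1632 - 97\right) 162 = 1535 \cdot 162 = 248670$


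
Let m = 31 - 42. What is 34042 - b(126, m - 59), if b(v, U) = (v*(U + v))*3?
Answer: 12874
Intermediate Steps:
m = -11
b(v, U) = 3*v*(U + v)
34042 - b(126, m - 59) = 34042 - 3*126*((-11 - 59) + 126) = 34042 - 3*126*(-70 + 126) = 34042 - 3*126*56 = 34042 - 1*21168 = 34042 - 21168 = 12874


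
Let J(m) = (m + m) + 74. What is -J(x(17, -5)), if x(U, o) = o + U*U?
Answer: -642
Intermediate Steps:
x(U, o) = o + U²
J(m) = 74 + 2*m (J(m) = 2*m + 74 = 74 + 2*m)
-J(x(17, -5)) = -(74 + 2*(-5 + 17²)) = -(74 + 2*(-5 + 289)) = -(74 + 2*284) = -(74 + 568) = -1*642 = -642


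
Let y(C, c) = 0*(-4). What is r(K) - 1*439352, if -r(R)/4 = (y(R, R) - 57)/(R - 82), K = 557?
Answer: -10983788/25 ≈ -4.3935e+5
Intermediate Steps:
y(C, c) = 0
r(R) = 228/(-82 + R) (r(R) = -4*(0 - 57)/(R - 82) = -(-228)/(-82 + R) = 228/(-82 + R))
r(K) - 1*439352 = 228/(-82 + 557) - 1*439352 = 228/475 - 439352 = 228*(1/475) - 439352 = 12/25 - 439352 = -10983788/25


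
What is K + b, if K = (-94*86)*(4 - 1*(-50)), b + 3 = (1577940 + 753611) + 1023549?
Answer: 2918561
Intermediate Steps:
b = 3355097 (b = -3 + ((1577940 + 753611) + 1023549) = -3 + (2331551 + 1023549) = -3 + 3355100 = 3355097)
K = -436536 (K = -8084*(4 + 50) = -8084*54 = -436536)
K + b = -436536 + 3355097 = 2918561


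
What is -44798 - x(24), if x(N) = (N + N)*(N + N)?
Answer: -47102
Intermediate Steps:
x(N) = 4*N² (x(N) = (2*N)*(2*N) = 4*N²)
-44798 - x(24) = -44798 - 4*24² = -44798 - 4*576 = -44798 - 1*2304 = -44798 - 2304 = -47102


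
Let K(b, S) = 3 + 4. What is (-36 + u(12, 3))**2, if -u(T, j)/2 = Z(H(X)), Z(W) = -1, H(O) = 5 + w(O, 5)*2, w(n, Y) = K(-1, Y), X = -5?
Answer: 1156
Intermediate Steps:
K(b, S) = 7
w(n, Y) = 7
H(O) = 19 (H(O) = 5 + 7*2 = 5 + 14 = 19)
u(T, j) = 2 (u(T, j) = -2*(-1) = 2)
(-36 + u(12, 3))**2 = (-36 + 2)**2 = (-34)**2 = 1156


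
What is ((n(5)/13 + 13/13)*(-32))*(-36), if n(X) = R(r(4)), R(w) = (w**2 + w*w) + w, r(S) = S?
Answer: 56448/13 ≈ 4342.2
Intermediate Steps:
R(w) = w + 2*w**2 (R(w) = (w**2 + w**2) + w = 2*w**2 + w = w + 2*w**2)
n(X) = 36 (n(X) = 4*(1 + 2*4) = 4*(1 + 8) = 4*9 = 36)
((n(5)/13 + 13/13)*(-32))*(-36) = ((36/13 + 13/13)*(-32))*(-36) = ((36*(1/13) + 13*(1/13))*(-32))*(-36) = ((36/13 + 1)*(-32))*(-36) = ((49/13)*(-32))*(-36) = -1568/13*(-36) = 56448/13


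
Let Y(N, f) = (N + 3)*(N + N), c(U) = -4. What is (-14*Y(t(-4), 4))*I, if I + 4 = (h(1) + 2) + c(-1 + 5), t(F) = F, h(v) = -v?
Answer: 784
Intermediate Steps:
Y(N, f) = 2*N*(3 + N) (Y(N, f) = (3 + N)*(2*N) = 2*N*(3 + N))
I = -7 (I = -4 + ((-1*1 + 2) - 4) = -4 + ((-1 + 2) - 4) = -4 + (1 - 4) = -4 - 3 = -7)
(-14*Y(t(-4), 4))*I = -28*(-4)*(3 - 4)*(-7) = -28*(-4)*(-1)*(-7) = -14*8*(-7) = -112*(-7) = 784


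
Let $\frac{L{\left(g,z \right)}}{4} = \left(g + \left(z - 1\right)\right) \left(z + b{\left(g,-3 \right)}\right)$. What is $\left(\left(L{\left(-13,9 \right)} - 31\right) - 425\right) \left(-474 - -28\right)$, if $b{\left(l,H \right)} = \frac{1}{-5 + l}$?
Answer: $\frac{2548444}{9} \approx 2.8316 \cdot 10^{5}$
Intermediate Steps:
$L{\left(g,z \right)} = 4 \left(z + \frac{1}{-5 + g}\right) \left(-1 + g + z\right)$ ($L{\left(g,z \right)} = 4 \left(g + \left(z - 1\right)\right) \left(z + \frac{1}{-5 + g}\right) = 4 \left(g + \left(-1 + z\right)\right) \left(z + \frac{1}{-5 + g}\right) = 4 \left(-1 + g + z\right) \left(z + \frac{1}{-5 + g}\right) = 4 \left(z + \frac{1}{-5 + g}\right) \left(-1 + g + z\right)$)
$\left(\left(L{\left(-13,9 \right)} - 31\right) - 425\right) \left(-474 - -28\right) = \left(\left(\frac{4 \left(-1 - 13 + 9 + 9 \left(-5 - 13\right) \left(-1 - 13 + 9\right)\right)}{-5 - 13} - 31\right) - 425\right) \left(-474 - -28\right) = \left(\left(\frac{4 \left(-1 - 13 + 9 + 9 \left(-18\right) \left(-5\right)\right)}{-18} - 31\right) - 425\right) \left(-474 + 28\right) = \left(\left(4 \left(- \frac{1}{18}\right) \left(-1 - 13 + 9 + 810\right) - 31\right) - 425\right) \left(-446\right) = \left(\left(4 \left(- \frac{1}{18}\right) 805 - 31\right) - 425\right) \left(-446\right) = \left(\left(- \frac{1610}{9} - 31\right) - 425\right) \left(-446\right) = \left(- \frac{1889}{9} - 425\right) \left(-446\right) = \left(- \frac{5714}{9}\right) \left(-446\right) = \frac{2548444}{9}$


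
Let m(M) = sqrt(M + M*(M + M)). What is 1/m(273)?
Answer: sqrt(149331)/149331 ≈ 0.0025878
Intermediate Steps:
m(M) = sqrt(M + 2*M**2) (m(M) = sqrt(M + M*(2*M)) = sqrt(M + 2*M**2))
1/m(273) = 1/(sqrt(273*(1 + 2*273))) = 1/(sqrt(273*(1 + 546))) = 1/(sqrt(273*547)) = 1/(sqrt(149331)) = sqrt(149331)/149331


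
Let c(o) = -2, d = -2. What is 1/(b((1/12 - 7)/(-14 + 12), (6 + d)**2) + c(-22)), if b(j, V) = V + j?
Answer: 24/419 ≈ 0.057279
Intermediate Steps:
1/(b((1/12 - 7)/(-14 + 12), (6 + d)**2) + c(-22)) = 1/(((6 - 2)**2 + (1/12 - 7)/(-14 + 12)) - 2) = 1/((4**2 + (1/12 - 7)/(-2)) - 2) = 1/((16 - 83/12*(-1/2)) - 2) = 1/((16 + 83/24) - 2) = 1/(467/24 - 2) = 1/(419/24) = 24/419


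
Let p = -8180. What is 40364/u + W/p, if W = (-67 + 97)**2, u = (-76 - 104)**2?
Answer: 3762719/3312900 ≈ 1.1358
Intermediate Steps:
u = 32400 (u = (-180)**2 = 32400)
W = 900 (W = 30**2 = 900)
40364/u + W/p = 40364/32400 + 900/(-8180) = 40364*(1/32400) + 900*(-1/8180) = 10091/8100 - 45/409 = 3762719/3312900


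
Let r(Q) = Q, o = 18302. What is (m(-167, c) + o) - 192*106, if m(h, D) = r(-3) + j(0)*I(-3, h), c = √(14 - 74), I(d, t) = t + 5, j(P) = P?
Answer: -2053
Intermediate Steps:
I(d, t) = 5 + t
c = 2*I*√15 (c = √(-60) = 2*I*√15 ≈ 7.746*I)
m(h, D) = -3 (m(h, D) = -3 + 0*(5 + h) = -3 + 0 = -3)
(m(-167, c) + o) - 192*106 = (-3 + 18302) - 192*106 = 18299 - 20352 = -2053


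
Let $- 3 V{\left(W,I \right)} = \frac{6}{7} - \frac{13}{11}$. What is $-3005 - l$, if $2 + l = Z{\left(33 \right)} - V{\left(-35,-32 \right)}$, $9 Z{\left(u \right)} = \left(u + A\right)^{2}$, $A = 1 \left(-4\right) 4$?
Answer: $- \frac{2103257}{693} \approx -3035.0$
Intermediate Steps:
$V{\left(W,I \right)} = \frac{25}{231}$ ($V{\left(W,I \right)} = - \frac{\frac{6}{7} - \frac{13}{11}}{3} = \left(- \frac{1}{3}\right) \left(- \frac{25}{77}\right) = \frac{25}{231}$)
$A = -16$ ($A = \left(-4\right) 4 = -16$)
$Z{\left(u \right)} = \frac{\left(-16 + u\right)^{2}}{9}$ ($Z{\left(u \right)} = \frac{\left(u - 16\right)^{2}}{9} = \frac{\left(-16 + u\right)^{2}}{9}$)
$l = \frac{20792}{693}$ ($l = -2 + \left(\frac{\left(-16 + 33\right)^{2}}{9} - \frac{25}{231}\right) = -2 - \left(\frac{25}{231} - \frac{17^{2}}{9}\right) = -2 + \left(\frac{1}{9} \cdot 289 - \frac{25}{231}\right) = -2 + \left(\frac{289}{9} - \frac{25}{231}\right) = -2 + \frac{22178}{693} = \frac{20792}{693} \approx 30.003$)
$-3005 - l = -3005 - \frac{20792}{693} = - \frac{2103257}{693}$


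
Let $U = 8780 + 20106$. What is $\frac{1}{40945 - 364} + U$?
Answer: $\frac{1172222767}{40581} \approx 28886.0$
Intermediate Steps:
$U = 28886$
$\frac{1}{40945 - 364} + U = \frac{1}{40945 - 364} + 28886 = \frac{1}{40581} + 28886 = \frac{1172222767}{40581}$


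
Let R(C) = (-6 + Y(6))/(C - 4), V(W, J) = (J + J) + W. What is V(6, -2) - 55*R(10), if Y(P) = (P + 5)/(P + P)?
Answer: 3499/72 ≈ 48.597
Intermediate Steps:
V(W, J) = W + 2*J (V(W, J) = 2*J + W = W + 2*J)
Y(P) = (5 + P)/(2*P) (Y(P) = (5 + P)/((2*P)) = (5 + P)*(1/(2*P)) = (5 + P)/(2*P))
R(C) = -61/(12*(-4 + C)) (R(C) = (-6 + (1/2)*(5 + 6)/6)/(C - 4) = (-6 + (1/2)*(1/6)*11)/(-4 + C) = (-6 + 11/12)/(-4 + C) = -61/(12*(-4 + C)))
V(6, -2) - 55*R(10) = (6 + 2*(-2)) - (-3355)/(-48 + 12*10) = (6 - 4) - (-3355)/(-48 + 120) = 2 - (-3355)/72 = 2 - 55*(-61/72) = 2 + 3355/72 = 3499/72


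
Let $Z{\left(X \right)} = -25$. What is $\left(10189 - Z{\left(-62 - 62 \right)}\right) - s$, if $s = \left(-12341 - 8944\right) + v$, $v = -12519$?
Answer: $44018$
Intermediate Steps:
$s = -33804$ ($s = \left(-12341 - 8944\right) - 12519 = -21285 - 12519 = -33804$)
$\left(10189 - Z{\left(-62 - 62 \right)}\right) - s = \left(10189 - -25\right) - -33804 = \left(10189 + 25\right) + 33804 = 10214 + 33804 = 44018$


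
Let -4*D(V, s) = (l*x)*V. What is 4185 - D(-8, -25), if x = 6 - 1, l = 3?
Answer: 4155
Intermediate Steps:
x = 5
D(V, s) = -15*V/4 (D(V, s) = -3*5*V/4 = -15*V/4)
4185 - D(-8, -25) = 4185 - (-15)*(-8)/4 = 4185 - 1*30 = 4185 - 30 = 4155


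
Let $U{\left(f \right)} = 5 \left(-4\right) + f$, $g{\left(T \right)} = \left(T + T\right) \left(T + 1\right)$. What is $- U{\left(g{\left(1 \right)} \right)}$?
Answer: $16$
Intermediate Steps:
$g{\left(T \right)} = 2 T \left(1 + T\right)$
$U{\left(f \right)} = -20 + f$
$- U{\left(g{\left(1 \right)} \right)} = - (-20 + 2 \cdot 1 \left(1 + 1\right)) = - (-20 + 2 \cdot 1 \cdot 2) = - (-20 + 4) = \left(-1\right) \left(-16\right) = 16$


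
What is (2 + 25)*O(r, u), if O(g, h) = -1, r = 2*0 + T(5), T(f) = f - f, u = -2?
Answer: -27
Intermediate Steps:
T(f) = 0
r = 0 (r = 2*0 + 0 = 0 + 0 = 0)
(2 + 25)*O(r, u) = (2 + 25)*(-1) = 27*(-1) = -27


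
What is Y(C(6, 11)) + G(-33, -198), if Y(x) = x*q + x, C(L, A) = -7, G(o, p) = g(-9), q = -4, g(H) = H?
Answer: 12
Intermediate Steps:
G(o, p) = -9
Y(x) = -3*x (Y(x) = x*(-4) + x = -4*x + x = -3*x)
Y(C(6, 11)) + G(-33, -198) = -3*(-7) - 9 = 21 - 9 = 12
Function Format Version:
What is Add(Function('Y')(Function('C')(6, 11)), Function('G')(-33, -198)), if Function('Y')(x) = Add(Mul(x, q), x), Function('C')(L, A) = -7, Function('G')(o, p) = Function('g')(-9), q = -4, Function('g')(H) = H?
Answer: 12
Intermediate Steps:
Function('G')(o, p) = -9
Function('Y')(x) = Mul(-3, x) (Function('Y')(x) = Add(Mul(x, -4), x) = Add(Mul(-4, x), x) = Mul(-3, x))
Add(Function('Y')(Function('C')(6, 11)), Function('G')(-33, -198)) = Add(Mul(-3, -7), -9) = Add(21, -9) = 12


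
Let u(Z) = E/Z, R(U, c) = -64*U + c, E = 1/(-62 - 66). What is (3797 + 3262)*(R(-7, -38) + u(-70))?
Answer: 25931949459/8960 ≈ 2.8942e+6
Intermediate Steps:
E = -1/128 (E = 1/(-128) = -1/128 ≈ -0.0078125)
R(U, c) = c - 64*U
u(Z) = -1/(128*Z)
(3797 + 3262)*(R(-7, -38) + u(-70)) = (3797 + 3262)*((-38 - 64*(-7)) - 1/128/(-70)) = 7059*((-38 + 448) - 1/128*(-1/70)) = 7059*(410 + 1/8960) = 7059*(3673601/8960) = 25931949459/8960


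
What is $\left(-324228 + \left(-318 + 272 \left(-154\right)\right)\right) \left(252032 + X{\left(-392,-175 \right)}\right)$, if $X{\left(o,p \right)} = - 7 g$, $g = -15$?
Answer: $-92391569458$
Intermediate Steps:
$X{\left(o,p \right)} = 105$ ($X{\left(o,p \right)} = \left(-7\right) \left(-15\right) = 105$)
$\left(-324228 + \left(-318 + 272 \left(-154\right)\right)\right) \left(252032 + X{\left(-392,-175 \right)}\right) = \left(-324228 + \left(-318 + 272 \left(-154\right)\right)\right) \left(252032 + 105\right) = \left(-324228 - 42206\right) 252137 = \left(-366434\right) 252137 = -92391569458$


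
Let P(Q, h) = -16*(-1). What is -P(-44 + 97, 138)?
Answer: -16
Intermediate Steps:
P(Q, h) = 16
-P(-44 + 97, 138) = -1*16 = -16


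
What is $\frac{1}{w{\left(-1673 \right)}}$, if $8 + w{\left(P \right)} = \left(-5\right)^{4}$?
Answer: $\frac{1}{617} \approx 0.0016207$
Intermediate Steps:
$w{\left(P \right)} = 617$ ($w{\left(P \right)} = -8 + \left(-5\right)^{4} = -8 + 625 = 617$)
$\frac{1}{w{\left(-1673 \right)}} = \frac{1}{617}$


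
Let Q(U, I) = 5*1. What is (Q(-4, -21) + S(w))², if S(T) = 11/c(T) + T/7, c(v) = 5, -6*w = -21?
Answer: 5929/100 ≈ 59.290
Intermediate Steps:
w = 7/2 (w = -⅙*(-21) = 7/2 ≈ 3.5000)
S(T) = 11/5 + T/7
Q(U, I) = 5
(Q(-4, -21) + S(w))² = (5 + (11/5 + (⅐)*(7/2)))² = (5 + (11/5 + ½))² = (5 + 27/10)² = (77/10)² = 5929/100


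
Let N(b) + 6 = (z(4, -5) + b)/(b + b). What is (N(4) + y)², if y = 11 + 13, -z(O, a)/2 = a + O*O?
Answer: 3969/16 ≈ 248.06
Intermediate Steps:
z(O, a) = -2*a - 2*O² (z(O, a) = -2*(a + O*O) = -2*(a + O²) = -2*a - 2*O²)
N(b) = -6 + (-22 + b)/(2*b) (N(b) = -6 + ((-2*(-5) - 2*4²) + b)/(b + b) = -6 + ((10 - 2*16) + b)/((2*b)) = -6 + ((10 - 32) + b)*(1/(2*b)) = -6 + (-22 + b)*(1/(2*b)) = -6 + (-22 + b)/(2*b))
y = 24
(N(4) + y)² = ((-11/2 - 11/4) + 24)² = (-33/4 + 24)² = (63/4)² = 3969/16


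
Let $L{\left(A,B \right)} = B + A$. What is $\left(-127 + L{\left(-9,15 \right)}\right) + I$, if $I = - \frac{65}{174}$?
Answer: $- \frac{21119}{174} \approx -121.37$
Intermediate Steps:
$L{\left(A,B \right)} = A + B$
$I = - \frac{65}{174}$ ($I = \left(-65\right) \frac{1}{174} = - \frac{65}{174} \approx -0.37356$)
$\left(-127 + L{\left(-9,15 \right)}\right) + I = \left(-127 + \left(-9 + 15\right)\right) - \frac{65}{174} = \left(-127 + 6\right) - \frac{65}{174} = -121 - \frac{65}{174} = - \frac{21119}{174}$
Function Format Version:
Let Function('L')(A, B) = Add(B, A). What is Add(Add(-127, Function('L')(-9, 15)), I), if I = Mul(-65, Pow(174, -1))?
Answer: Rational(-21119, 174) ≈ -121.37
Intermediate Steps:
Function('L')(A, B) = Add(A, B)
I = Rational(-65, 174) (I = Mul(-65, Rational(1, 174)) = Rational(-65, 174) ≈ -0.37356)
Add(Add(-127, Function('L')(-9, 15)), I) = Add(Add(-127, Add(-9, 15)), Rational(-65, 174)) = Add(Add(-127, 6), Rational(-65, 174)) = Add(-121, Rational(-65, 174)) = Rational(-21119, 174)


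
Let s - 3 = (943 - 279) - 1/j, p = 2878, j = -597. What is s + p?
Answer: 2116366/597 ≈ 3545.0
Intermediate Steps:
s = 398200/597 (s = 3 + ((943 - 279) - 1/(-597)) = 3 + (664 - 1*(-1/597)) = 3 + (664 + 1/597) = 3 + 396409/597 = 398200/597 ≈ 667.00)
s + p = 398200/597 + 2878 = 2116366/597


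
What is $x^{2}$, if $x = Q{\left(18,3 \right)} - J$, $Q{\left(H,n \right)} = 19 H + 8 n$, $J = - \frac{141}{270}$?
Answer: $\frac{1088142169}{8100} \approx 1.3434 \cdot 10^{5}$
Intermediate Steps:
$J = - \frac{47}{90}$ ($J = \left(-141\right) \frac{1}{270} = - \frac{47}{90} \approx -0.52222$)
$Q{\left(H,n \right)} = 8 n + 19 H$
$x = \frac{32987}{90}$ ($x = \left(8 \cdot 3 + 19 \cdot 18\right) - - \frac{47}{90} = \left(24 + 342\right) + \frac{47}{90} = 366 + \frac{47}{90} = \frac{32987}{90} \approx 366.52$)
$x^{2} = \left(\frac{32987}{90}\right)^{2} = \frac{1088142169}{8100}$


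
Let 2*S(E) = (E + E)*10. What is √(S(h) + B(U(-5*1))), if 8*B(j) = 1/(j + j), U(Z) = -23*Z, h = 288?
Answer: √609408115/460 ≈ 53.666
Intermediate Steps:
S(E) = 10*E (S(E) = ((E + E)*10)/2 = ((2*E)*10)/2 = (20*E)/2 = 10*E)
B(j) = 1/(16*j) (B(j) = 1/(8*(j + j)) = 1/(8*((2*j))) = (1/(2*j))/8 = 1/(16*j))
√(S(h) + B(U(-5*1))) = √(10*288 + 1/(16*((-(-115))))) = √(2880 + 1/(16*((-23*(-5))))) = √(2880 + (1/16)/115) = √(2880 + (1/16)*(1/115)) = √(2880 + 1/1840) = √(5299201/1840) = √609408115/460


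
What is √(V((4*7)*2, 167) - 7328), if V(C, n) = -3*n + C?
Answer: I*√7773 ≈ 88.165*I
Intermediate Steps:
V(C, n) = C - 3*n
√(V((4*7)*2, 167) - 7328) = √(((4*7)*2 - 3*167) - 7328) = √((28*2 - 501) - 7328) = √((56 - 501) - 7328) = √(-445 - 7328) = √(-7773) = I*√7773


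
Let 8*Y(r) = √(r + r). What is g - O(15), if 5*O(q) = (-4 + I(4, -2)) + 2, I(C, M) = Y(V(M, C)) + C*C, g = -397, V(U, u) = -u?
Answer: -1999/5 - I*√2/20 ≈ -399.8 - 0.070711*I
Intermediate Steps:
Y(r) = √2*√r/8 (Y(r) = √(r + r)/8 = √(2*r)/8 = (√2*√r)/8 = √2*√r/8)
I(C, M) = C² + √2*√(-C)/8 (I(C, M) = √2*√(-C)/8 + C*C = √2*√(-C)/8 + C² = C² + √2*√(-C)/8)
O(q) = 14/5 + I*√2/20 (O(q) = ((-4 + (4² + √2*√(-1*4)/8)) + 2)/5 = ((-4 + (16 + √2*√(-4)/8)) + 2)/5 = ((-4 + (16 + √2*(2*I)/8)) + 2)/5 = ((-4 + (16 + I*√2/4)) + 2)/5 = ((12 + I*√2/4) + 2)/5 = (14 + I*√2/4)/5 = 14/5 + I*√2/20)
g - O(15) = -397 - (14/5 + I*√2/20) = -397 + (-14/5 - I*√2/20) = -1999/5 - I*√2/20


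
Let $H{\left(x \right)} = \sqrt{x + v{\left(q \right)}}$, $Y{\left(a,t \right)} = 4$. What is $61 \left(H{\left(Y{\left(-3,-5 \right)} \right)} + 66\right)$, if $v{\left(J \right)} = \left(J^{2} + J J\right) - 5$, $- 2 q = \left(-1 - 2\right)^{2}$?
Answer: $4026 + \frac{61 \sqrt{158}}{2} \approx 4409.4$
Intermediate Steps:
$q = - \frac{9}{2}$ ($q = - \frac{\left(-1 - 2\right)^{2}}{2} = - \frac{\left(-3\right)^{2}}{2} = \left(- \frac{1}{2}\right) 9 = - \frac{9}{2} \approx -4.5$)
$v{\left(J \right)} = -5 + 2 J^{2}$ ($v{\left(J \right)} = \left(J^{2} + J^{2}\right) - 5 = 2 J^{2} - 5 = -5 + 2 J^{2}$)
$H{\left(x \right)} = \sqrt{\frac{71}{2} + x}$ ($H{\left(x \right)} = \sqrt{x - \left(5 - 2 \left(- \frac{9}{2}\right)^{2}\right)} = \sqrt{x + \left(-5 + 2 \cdot \frac{81}{4}\right)} = \sqrt{x + \left(-5 + \frac{81}{2}\right)} = \sqrt{x + \frac{71}{2}} = \sqrt{\frac{71}{2} + x}$)
$61 \left(H{\left(Y{\left(-3,-5 \right)} \right)} + 66\right) = 61 \left(\frac{\sqrt{142 + 4 \cdot 4}}{2} + 66\right) = 61 \left(\frac{\sqrt{142 + 16}}{2} + 66\right) = 61 \left(\frac{\sqrt{158}}{2} + 66\right) = 61 \left(66 + \frac{\sqrt{158}}{2}\right) = 4026 + \frac{61 \sqrt{158}}{2}$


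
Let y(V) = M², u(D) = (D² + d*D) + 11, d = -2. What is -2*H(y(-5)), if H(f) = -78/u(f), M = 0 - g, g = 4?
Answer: 156/235 ≈ 0.66383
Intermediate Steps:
u(D) = 11 + D² - 2*D (u(D) = (D² - 2*D) + 11 = 11 + D² - 2*D)
M = -4 (M = 0 - 1*4 = 0 - 4 = -4)
y(V) = 16 (y(V) = (-4)² = 16)
H(f) = -78/(11 + f² - 2*f)
-2*H(y(-5)) = -(-156)/(11 + 16² - 2*16) = -(-156)/(11 + 256 - 32) = -(-156)/235 = -2*(-78/235) = 156/235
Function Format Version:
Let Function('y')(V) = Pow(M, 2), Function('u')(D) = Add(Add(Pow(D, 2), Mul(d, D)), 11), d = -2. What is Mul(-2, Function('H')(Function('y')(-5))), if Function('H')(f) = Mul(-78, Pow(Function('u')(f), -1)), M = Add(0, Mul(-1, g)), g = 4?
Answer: Rational(156, 235) ≈ 0.66383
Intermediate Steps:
Function('u')(D) = Add(11, Pow(D, 2), Mul(-2, D)) (Function('u')(D) = Add(Add(Pow(D, 2), Mul(-2, D)), 11) = Add(11, Pow(D, 2), Mul(-2, D)))
M = -4 (M = Add(0, Mul(-1, 4)) = Add(0, -4) = -4)
Function('y')(V) = 16 (Function('y')(V) = Pow(-4, 2) = 16)
Function('H')(f) = Mul(-78, Pow(Add(11, Pow(f, 2), Mul(-2, f)), -1))
Mul(-2, Function('H')(Function('y')(-5))) = Mul(-2, Mul(-78, Pow(Add(11, Pow(16, 2), Mul(-2, 16)), -1))) = Mul(-2, Mul(-78, Pow(Add(11, 256, -32), -1))) = Mul(-2, Mul(-78, Pow(235, -1))) = Mul(-2, Mul(-78, Rational(1, 235))) = Mul(-2, Rational(-78, 235)) = Rational(156, 235)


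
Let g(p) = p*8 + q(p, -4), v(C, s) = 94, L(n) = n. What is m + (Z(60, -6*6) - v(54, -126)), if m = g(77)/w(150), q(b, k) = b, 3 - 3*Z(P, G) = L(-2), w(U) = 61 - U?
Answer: -26732/267 ≈ -100.12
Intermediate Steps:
Z(P, G) = 5/3 (Z(P, G) = 1 - 1/3*(-2) = 1 + 2/3 = 5/3)
g(p) = 9*p (g(p) = p*8 + p = 8*p + p = 9*p)
m = -693/89 (m = (9*77)/(61 - 1*150) = 693/(61 - 150) = 693/(-89) = 693*(-1/89) = -693/89 ≈ -7.7865)
m + (Z(60, -6*6) - v(54, -126)) = -693/89 + (5/3 - 1*94) = -693/89 + (5/3 - 94) = -693/89 - 277/3 = -26732/267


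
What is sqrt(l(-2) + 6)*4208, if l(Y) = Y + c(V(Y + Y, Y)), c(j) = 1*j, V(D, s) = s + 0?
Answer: 4208*sqrt(2) ≈ 5951.0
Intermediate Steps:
V(D, s) = s
c(j) = j
l(Y) = 2*Y (l(Y) = Y + Y = 2*Y)
sqrt(l(-2) + 6)*4208 = sqrt(2*(-2) + 6)*4208 = sqrt(-4 + 6)*4208 = sqrt(2)*4208 = 4208*sqrt(2)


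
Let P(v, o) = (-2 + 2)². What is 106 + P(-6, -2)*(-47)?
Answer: 106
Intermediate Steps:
P(v, o) = 0 (P(v, o) = 0² = 0)
106 + P(-6, -2)*(-47) = 106 + 0*(-47) = 106 + 0 = 106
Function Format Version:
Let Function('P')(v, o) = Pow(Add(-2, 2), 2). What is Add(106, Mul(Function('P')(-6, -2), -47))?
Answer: 106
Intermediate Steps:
Function('P')(v, o) = 0 (Function('P')(v, o) = Pow(0, 2) = 0)
Add(106, Mul(Function('P')(-6, -2), -47)) = Add(106, Mul(0, -47)) = Add(106, 0) = 106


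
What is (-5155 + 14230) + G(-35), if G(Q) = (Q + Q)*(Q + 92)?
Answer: 5085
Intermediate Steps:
G(Q) = 2*Q*(92 + Q) (G(Q) = (2*Q)*(92 + Q) = 2*Q*(92 + Q))
(-5155 + 14230) + G(-35) = (-5155 + 14230) + 2*(-35)*(92 - 35) = 9075 + 2*(-35)*57 = 9075 - 3990 = 5085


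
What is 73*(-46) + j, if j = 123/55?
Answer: -184567/55 ≈ -3355.8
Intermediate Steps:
j = 123/55 (j = 123*(1/55) = 123/55 ≈ 2.2364)
73*(-46) + j = 73*(-46) + 123/55 = -3358 + 123/55 = -184567/55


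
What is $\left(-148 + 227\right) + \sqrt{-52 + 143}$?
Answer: $79 + \sqrt{91} \approx 88.539$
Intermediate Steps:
$\left(-148 + 227\right) + \sqrt{-52 + 143} = 79 + \sqrt{91}$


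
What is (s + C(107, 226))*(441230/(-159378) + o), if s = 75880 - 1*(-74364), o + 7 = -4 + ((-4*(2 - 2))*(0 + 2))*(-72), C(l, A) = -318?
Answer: -164497907644/79689 ≈ -2.0642e+6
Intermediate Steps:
o = -11 (o = -7 + (-4 + ((-4*(2 - 2))*(0 + 2))*(-72)) = -7 + (-4 + (-4*0*2)*(-72)) = -7 + (-4 + (0*2)*(-72)) = -7 + (-4 + 0*(-72)) = -7 + (-4 + 0) = -7 - 4 = -11)
s = 150244 (s = 75880 + 74364 = 150244)
(s + C(107, 226))*(441230/(-159378) + o) = (150244 - 318)*(441230/(-159378) - 11) = 149926*(441230*(-1/159378) - 11) = 149926*(-220615/79689 - 11) = 149926*(-1097194/79689) = -164497907644/79689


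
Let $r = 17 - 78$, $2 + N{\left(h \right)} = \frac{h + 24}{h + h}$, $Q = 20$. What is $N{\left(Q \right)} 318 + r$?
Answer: $- \frac{1736}{5} \approx -347.2$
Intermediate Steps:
$N{\left(h \right)} = -2 + \frac{24 + h}{2 h}$ ($N{\left(h \right)} = -2 + \frac{h + 24}{h + h} = -2 + \frac{24 + h}{2 h}$)
$r = -61$ ($r = 17 - 78 = -61$)
$N{\left(Q \right)} 318 + r = \left(- \frac{3}{2} + \frac{12}{20}\right) 318 - 61 = \left(- \frac{3}{2} + 12 \cdot \frac{1}{20}\right) 318 - 61 = \left(- \frac{3}{2} + \frac{3}{5}\right) 318 - 61 = \left(- \frac{9}{10}\right) 318 - 61 = - \frac{1431}{5} - 61 = - \frac{1736}{5}$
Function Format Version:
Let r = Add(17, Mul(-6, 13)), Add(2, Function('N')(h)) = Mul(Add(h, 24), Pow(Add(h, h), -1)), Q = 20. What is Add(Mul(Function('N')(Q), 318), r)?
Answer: Rational(-1736, 5) ≈ -347.20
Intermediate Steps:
Function('N')(h) = Add(-2, Mul(Rational(1, 2), Pow(h, -1), Add(24, h))) (Function('N')(h) = Add(-2, Mul(Add(h, 24), Pow(Add(h, h), -1))) = Add(-2, Mul(Add(24, h), Pow(Mul(2, h), -1))) = Add(-2, Mul(Add(24, h), Mul(Rational(1, 2), Pow(h, -1)))) = Add(-2, Mul(Rational(1, 2), Pow(h, -1), Add(24, h))))
r = -61 (r = Add(17, -78) = -61)
Add(Mul(Function('N')(Q), 318), r) = Add(Mul(Add(Rational(-3, 2), Mul(12, Pow(20, -1))), 318), -61) = Add(Mul(Add(Rational(-3, 2), Mul(12, Rational(1, 20))), 318), -61) = Add(Mul(Add(Rational(-3, 2), Rational(3, 5)), 318), -61) = Add(Mul(Rational(-9, 10), 318), -61) = Add(Rational(-1431, 5), -61) = Rational(-1736, 5)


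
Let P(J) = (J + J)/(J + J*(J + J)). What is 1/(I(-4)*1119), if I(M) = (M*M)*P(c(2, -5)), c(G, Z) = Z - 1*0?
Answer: -3/11936 ≈ -0.00025134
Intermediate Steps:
c(G, Z) = Z (c(G, Z) = Z + 0 = Z)
P(J) = 2*J/(J + 2*J**2) (P(J) = (2*J)/(J + J*(2*J)) = (2*J)/(J + 2*J**2) = 2*J/(J + 2*J**2))
I(M) = -2*M**2/9 (I(M) = (M*M)*(2/(1 + 2*(-5))) = M**2*(2/(1 - 10)) = M**2*(2/(-9)) = M**2*(2*(-1/9)) = M**2*(-2/9) = -2*M**2/9)
1/(I(-4)*1119) = 1/(-2/9*(-4)**2*1119) = 1/(-2/9*16*1119) = 1/(-32/9*1119) = 1/(-11936/3) = -3/11936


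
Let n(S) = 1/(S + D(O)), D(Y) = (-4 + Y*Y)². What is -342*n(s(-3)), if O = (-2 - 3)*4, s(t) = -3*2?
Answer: -57/26135 ≈ -0.0021810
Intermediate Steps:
s(t) = -6
O = -20 (O = -5*4 = -20)
D(Y) = (-4 + Y²)²
n(S) = 1/(156816 + S) (n(S) = 1/(S + (-4 + (-20)²)²) = 1/(S + (-4 + 400)²) = 1/(S + 396²) = 1/(S + 156816) = 1/(156816 + S))
-342*n(s(-3)) = -342/(156816 - 6) = -342/156810 = -342*1/156810 = -57/26135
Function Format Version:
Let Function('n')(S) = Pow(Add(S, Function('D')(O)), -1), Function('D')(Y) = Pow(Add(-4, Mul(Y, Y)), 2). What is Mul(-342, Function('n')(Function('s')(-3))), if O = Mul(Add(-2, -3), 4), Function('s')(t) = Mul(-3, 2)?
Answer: Rational(-57, 26135) ≈ -0.0021810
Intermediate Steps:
Function('s')(t) = -6
O = -20 (O = Mul(-5, 4) = -20)
Function('D')(Y) = Pow(Add(-4, Pow(Y, 2)), 2)
Function('n')(S) = Pow(Add(156816, S), -1) (Function('n')(S) = Pow(Add(S, Pow(Add(-4, Pow(-20, 2)), 2)), -1) = Pow(Add(S, Pow(Add(-4, 400), 2)), -1) = Pow(Add(S, Pow(396, 2)), -1) = Pow(Add(S, 156816), -1) = Pow(Add(156816, S), -1))
Mul(-342, Function('n')(Function('s')(-3))) = Mul(-342, Pow(Add(156816, -6), -1)) = Mul(-342, Pow(156810, -1)) = Mul(-342, Rational(1, 156810)) = Rational(-57, 26135)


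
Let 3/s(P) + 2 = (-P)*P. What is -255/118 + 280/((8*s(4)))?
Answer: -25035/118 ≈ -212.16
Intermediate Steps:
s(P) = 3/(-2 - P²) (s(P) = 3/(-2 + (-P)*P) = 3/(-2 - P²))
-255/118 + 280/((8*s(4))) = -255/118 + 280/((8*(-3/(2 + 4²)))) = -255*1/118 + 280/((8*(-3/(2 + 16)))) = -255/118 + 280/((8*(-3/18))) = -255/118 + 280/((8*(-3*1/18))) = -255/118 + 280/((8*(-⅙))) = -255/118 + 280/(-4/3) = -255/118 + 280*(-¾) = -255/118 - 210 = -25035/118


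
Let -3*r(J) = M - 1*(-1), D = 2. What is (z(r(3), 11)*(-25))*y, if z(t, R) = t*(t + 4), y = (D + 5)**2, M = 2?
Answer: 3675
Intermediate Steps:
y = 49 (y = (2 + 5)**2 = 7**2 = 49)
r(J) = -1 (r(J) = -(2 - 1*(-1))/3 = -(2 + 1)/3 = -1/3*3 = -1)
z(t, R) = t*(4 + t)
(z(r(3), 11)*(-25))*y = (-(4 - 1)*(-25))*49 = (-1*3*(-25))*49 = -3*(-25)*49 = 75*49 = 3675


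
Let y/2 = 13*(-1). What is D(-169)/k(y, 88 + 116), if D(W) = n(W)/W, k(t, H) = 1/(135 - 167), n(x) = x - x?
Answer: 0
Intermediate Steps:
y = -26 (y = 2*(13*(-1)) = 2*(-13) = -26)
n(x) = 0
k(t, H) = -1/32 (k(t, H) = 1/(-32) = -1/32)
D(W) = 0 (D(W) = 0/W = 0)
D(-169)/k(y, 88 + 116) = 0/(-1/32) = 0*(-32) = 0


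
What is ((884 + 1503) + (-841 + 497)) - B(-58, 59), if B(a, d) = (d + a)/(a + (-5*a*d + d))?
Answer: 34957772/17111 ≈ 2043.0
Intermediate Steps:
B(a, d) = (a + d)/(a + d - 5*a*d) (B(a, d) = (a + d)/(a + (-5*a*d + d)) = (a + d)/(a + (d - 5*a*d)) = (a + d)/(a + d - 5*a*d))
((884 + 1503) + (-841 + 497)) - B(-58, 59) = ((884 + 1503) + (-841 + 497)) - (-58 + 59)/(-58 + 59 - 5*(-58)*59) = (2387 - 344) - 1/(-58 + 59 + 17110) = 2043 - 1/17111 = 34957772/17111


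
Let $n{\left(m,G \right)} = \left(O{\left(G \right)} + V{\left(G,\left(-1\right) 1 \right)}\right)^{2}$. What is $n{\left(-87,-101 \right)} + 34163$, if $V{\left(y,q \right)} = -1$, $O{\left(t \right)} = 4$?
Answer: $34172$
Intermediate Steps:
$n{\left(m,G \right)} = 9$ ($n{\left(m,G \right)} = \left(4 - 1\right)^{2} = 3^{2} = 9$)
$n{\left(-87,-101 \right)} + 34163 = 9 + 34163 = 34172$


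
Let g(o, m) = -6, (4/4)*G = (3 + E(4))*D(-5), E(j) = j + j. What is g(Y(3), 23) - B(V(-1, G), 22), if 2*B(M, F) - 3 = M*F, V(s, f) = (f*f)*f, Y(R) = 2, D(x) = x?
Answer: 3660235/2 ≈ 1.8301e+6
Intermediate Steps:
E(j) = 2*j
G = -55 (G = (3 + 2*4)*(-5) = (3 + 8)*(-5) = 11*(-5) = -55)
V(s, f) = f³ (V(s, f) = f²*f = f³)
B(M, F) = 3/2 + F*M/2 (B(M, F) = 3/2 + (M*F)/2 = 3/2 + (F*M)/2 = 3/2 + F*M/2)
g(Y(3), 23) - B(V(-1, G), 22) = -6 - (3/2 + (½)*22*(-55)³) = -6 - (3/2 + (½)*22*(-166375)) = -6 - (3/2 - 1830125) = -6 - 1*(-3660247/2) = -6 + 3660247/2 = 3660235/2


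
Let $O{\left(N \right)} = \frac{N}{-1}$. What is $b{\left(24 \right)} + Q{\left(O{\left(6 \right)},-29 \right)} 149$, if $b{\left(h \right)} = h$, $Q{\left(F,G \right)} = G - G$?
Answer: $24$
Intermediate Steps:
$O{\left(N \right)} = - N$ ($O{\left(N \right)} = N \left(-1\right) = - N$)
$Q{\left(F,G \right)} = 0$
$b{\left(24 \right)} + Q{\left(O{\left(6 \right)},-29 \right)} 149 = 24 + 0 \cdot 149 = 24 + 0 = 24$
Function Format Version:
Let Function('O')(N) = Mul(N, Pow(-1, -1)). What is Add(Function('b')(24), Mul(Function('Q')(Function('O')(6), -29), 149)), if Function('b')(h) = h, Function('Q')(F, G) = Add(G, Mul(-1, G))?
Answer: 24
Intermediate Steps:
Function('O')(N) = Mul(-1, N) (Function('O')(N) = Mul(N, -1) = Mul(-1, N))
Function('Q')(F, G) = 0
Add(Function('b')(24), Mul(Function('Q')(Function('O')(6), -29), 149)) = Add(24, Mul(0, 149)) = Add(24, 0) = 24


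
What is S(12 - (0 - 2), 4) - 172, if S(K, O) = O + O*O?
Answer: -152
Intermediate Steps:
S(K, O) = O + O**2
S(12 - (0 - 2), 4) - 172 = 4*(1 + 4) - 172 = 4*5 - 172 = 20 - 172 = -152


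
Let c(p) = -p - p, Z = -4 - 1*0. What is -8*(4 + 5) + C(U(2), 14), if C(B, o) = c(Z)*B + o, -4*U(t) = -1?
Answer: -56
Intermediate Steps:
Z = -4 (Z = -4 + 0 = -4)
U(t) = ¼ (U(t) = -¼*(-1) = ¼)
c(p) = -2*p
C(B, o) = o + 8*B (C(B, o) = (-2*(-4))*B + o = 8*B + o = o + 8*B)
-8*(4 + 5) + C(U(2), 14) = -8*(4 + 5) + (14 + 8*(¼)) = -8*9 + (14 + 2) = -72 + 16 = -56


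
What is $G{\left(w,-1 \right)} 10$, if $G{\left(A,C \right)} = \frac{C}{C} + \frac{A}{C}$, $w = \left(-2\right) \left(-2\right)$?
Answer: $-30$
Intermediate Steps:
$w = 4$
$G{\left(A,C \right)} = 1 + \frac{A}{C}$
$G{\left(w,-1 \right)} 10 = \frac{4 - 1}{-1} \cdot 10 = \left(-1\right) 3 \cdot 10 = \left(-3\right) 10 = -30$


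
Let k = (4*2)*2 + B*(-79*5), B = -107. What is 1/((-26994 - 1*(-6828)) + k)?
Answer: 1/22115 ≈ 4.5218e-5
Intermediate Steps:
k = 42281 (k = (4*2)*2 - (-8453)*5 = 8*2 - 107*(-395) = 16 + 42265 = 42281)
1/((-26994 - 1*(-6828)) + k) = 1/((-26994 - 1*(-6828)) + 42281) = 1/((-26994 + 6828) + 42281) = 1/(-20166 + 42281) = 1/22115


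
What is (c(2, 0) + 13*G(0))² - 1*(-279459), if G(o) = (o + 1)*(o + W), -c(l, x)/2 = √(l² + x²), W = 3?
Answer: 280684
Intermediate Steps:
c(l, x) = -2*√(l² + x²)
G(o) = (1 + o)*(3 + o) (G(o) = (o + 1)*(o + 3) = (1 + o)*(3 + o))
(c(2, 0) + 13*G(0))² - 1*(-279459) = (-2*√(2² + 0²) + 13*(3 + 0² + 4*0))² - 1*(-279459) = (-2*√(4 + 0) + 13*(3 + 0 + 0))² + 279459 = (-2*√4 + 13*3)² + 279459 = (-2*2 + 39)² + 279459 = (-4 + 39)² + 279459 = 35² + 279459 = 1225 + 279459 = 280684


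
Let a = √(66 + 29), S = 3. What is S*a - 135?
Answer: -135 + 3*√95 ≈ -105.76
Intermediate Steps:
a = √95 ≈ 9.7468
S*a - 135 = 3*√95 - 135 = -135 + 3*√95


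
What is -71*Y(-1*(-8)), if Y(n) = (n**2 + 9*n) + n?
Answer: -10224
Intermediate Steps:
Y(n) = n**2 + 10*n
-71*Y(-1*(-8)) = -71*(-1*(-8))*(10 - 1*(-8)) = -568*(10 + 8) = -568*18 = -71*144 = -10224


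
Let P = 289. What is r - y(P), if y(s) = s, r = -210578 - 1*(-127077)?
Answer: -83790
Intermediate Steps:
r = -83501 (r = -210578 + 127077 = -83501)
r - y(P) = -83501 - 1*289 = -83501 - 289 = -83790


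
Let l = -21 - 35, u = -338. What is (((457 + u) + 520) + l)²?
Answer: 339889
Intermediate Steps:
l = -56
(((457 + u) + 520) + l)² = (((457 - 338) + 520) - 56)² = ((119 + 520) - 56)² = (639 - 56)² = 583² = 339889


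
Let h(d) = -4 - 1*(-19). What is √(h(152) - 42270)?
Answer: 3*I*√4695 ≈ 205.56*I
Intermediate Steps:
h(d) = 15 (h(d) = -4 + 19 = 15)
√(h(152) - 42270) = √(15 - 42270) = √(-42255) = 3*I*√4695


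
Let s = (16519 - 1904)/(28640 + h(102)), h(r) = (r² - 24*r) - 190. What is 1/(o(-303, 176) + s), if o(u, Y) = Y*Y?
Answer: 36406/1127726871 ≈ 3.2283e-5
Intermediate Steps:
h(r) = -190 + r² - 24*r
o(u, Y) = Y²
s = 14615/36406 (s = (16519 - 1904)/(28640 + (-190 + 102² - 24*102)) = 14615/(28640 + (-190 + 10404 - 2448)) = 14615/(28640 + 7766) = 14615/36406 ≈ 0.40144)
1/(o(-303, 176) + s) = 1/(176² + 14615/36406) = 1/(30976 + 14615/36406) = 1/(1127726871/36406) = 36406/1127726871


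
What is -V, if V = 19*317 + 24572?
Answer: -30595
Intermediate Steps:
V = 30595 (V = 6023 + 24572 = 30595)
-V = -1*30595 = -30595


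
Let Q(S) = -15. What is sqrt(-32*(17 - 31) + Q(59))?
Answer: sqrt(433) ≈ 20.809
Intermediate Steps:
sqrt(-32*(17 - 31) + Q(59)) = sqrt(-32*(17 - 31) - 15) = sqrt(-32*(-14) - 15) = sqrt(448 - 15) = sqrt(433)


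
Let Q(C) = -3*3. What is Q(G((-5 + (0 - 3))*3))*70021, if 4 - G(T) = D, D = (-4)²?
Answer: -630189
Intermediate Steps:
D = 16
G(T) = -12 (G(T) = 4 - 1*16 = 4 - 16 = -12)
Q(C) = -9
Q(G((-5 + (0 - 3))*3))*70021 = -9*70021 = -630189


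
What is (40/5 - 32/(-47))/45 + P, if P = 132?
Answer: 93196/705 ≈ 132.19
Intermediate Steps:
(40/5 - 32/(-47))/45 + P = (40/5 - 32/(-47))/45 + 132 = (40*(⅕) - 32*(-1/47))/45 + 132 = (8 + 32/47)/45 + 132 = (1/45)*(408/47) + 132 = 136/705 + 132 = 93196/705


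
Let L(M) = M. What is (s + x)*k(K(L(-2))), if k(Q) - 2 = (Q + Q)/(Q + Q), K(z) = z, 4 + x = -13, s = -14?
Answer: -93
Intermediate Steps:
x = -17 (x = -4 - 13 = -17)
k(Q) = 3 (k(Q) = 2 + (Q + Q)/(Q + Q) = 2 + (2*Q)/((2*Q)) = 2 + (2*Q)*(1/(2*Q)) = 2 + 1 = 3)
(s + x)*k(K(L(-2))) = (-14 - 17)*3 = -31*3 = -93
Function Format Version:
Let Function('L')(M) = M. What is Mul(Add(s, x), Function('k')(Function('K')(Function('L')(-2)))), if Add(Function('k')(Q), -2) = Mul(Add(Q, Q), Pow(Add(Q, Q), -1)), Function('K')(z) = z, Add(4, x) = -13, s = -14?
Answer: -93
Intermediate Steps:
x = -17 (x = Add(-4, -13) = -17)
Function('k')(Q) = 3 (Function('k')(Q) = Add(2, Mul(Add(Q, Q), Pow(Add(Q, Q), -1))) = Add(2, Mul(Mul(2, Q), Pow(Mul(2, Q), -1))) = Add(2, Mul(Mul(2, Q), Mul(Rational(1, 2), Pow(Q, -1)))) = Add(2, 1) = 3)
Mul(Add(s, x), Function('k')(Function('K')(Function('L')(-2)))) = Mul(Add(-14, -17), 3) = Mul(-31, 3) = -93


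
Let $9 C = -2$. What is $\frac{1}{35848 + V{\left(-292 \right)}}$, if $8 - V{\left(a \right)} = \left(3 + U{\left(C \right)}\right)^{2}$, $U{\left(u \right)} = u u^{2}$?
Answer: $\frac{531441}{19050600455} \approx 2.7896 \cdot 10^{-5}$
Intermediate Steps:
$C = - \frac{2}{9}$ ($C = \frac{1}{9} \left(-2\right) = - \frac{2}{9} \approx -0.22222$)
$U{\left(u \right)} = u^{3}$
$V{\left(a \right)} = - \frac{496513}{531441}$ ($V{\left(a \right)} = 8 - \left(3 + \left(- \frac{2}{9}\right)^{3}\right)^{2} = 8 - \left(3 - \frac{8}{729}\right)^{2} = 8 - \left(\frac{2179}{729}\right)^{2} = 8 - \frac{4748041}{531441} = - \frac{496513}{531441}$)
$\frac{1}{35848 + V{\left(-292 \right)}} = \frac{1}{35848 - \frac{496513}{531441}} = \frac{1}{\frac{19050600455}{531441}} = \frac{531441}{19050600455}$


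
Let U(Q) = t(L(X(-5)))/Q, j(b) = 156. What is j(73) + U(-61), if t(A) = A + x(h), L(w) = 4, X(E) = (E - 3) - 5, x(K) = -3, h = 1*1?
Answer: 9515/61 ≈ 155.98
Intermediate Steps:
h = 1
X(E) = -8 + E (X(E) = (-3 + E) - 5 = -8 + E)
t(A) = -3 + A (t(A) = A - 3 = -3 + A)
U(Q) = 1/Q (U(Q) = (-3 + 4)/Q = 1/Q)
j(73) + U(-61) = 156 + 1/(-61) = 156 - 1/61 = 9515/61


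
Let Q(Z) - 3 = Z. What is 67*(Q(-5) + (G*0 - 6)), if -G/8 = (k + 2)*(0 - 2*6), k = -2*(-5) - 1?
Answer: -536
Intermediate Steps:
k = 9 (k = 10 - 1 = 9)
Q(Z) = 3 + Z
G = 1056 (G = -8*(9 + 2)*(0 - 2*6) = -88*(0 - 12) = -88*(-12) = -8*(-132) = 1056)
67*(Q(-5) + (G*0 - 6)) = 67*((3 - 5) + (1056*0 - 6)) = 67*(-2 + (0 - 6)) = 67*(-2 - 6) = 67*(-8) = -536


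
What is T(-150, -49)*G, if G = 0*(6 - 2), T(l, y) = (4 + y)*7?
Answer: 0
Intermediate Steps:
T(l, y) = 28 + 7*y
G = 0 (G = 0*4 = 0)
T(-150, -49)*G = (28 + 7*(-49))*0 = (28 - 343)*0 = -315*0 = 0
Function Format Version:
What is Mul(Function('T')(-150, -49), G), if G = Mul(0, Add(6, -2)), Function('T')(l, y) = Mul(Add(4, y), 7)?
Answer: 0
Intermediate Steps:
Function('T')(l, y) = Add(28, Mul(7, y))
G = 0 (G = Mul(0, 4) = 0)
Mul(Function('T')(-150, -49), G) = Mul(Add(28, Mul(7, -49)), 0) = Mul(Add(28, -343), 0) = Mul(-315, 0) = 0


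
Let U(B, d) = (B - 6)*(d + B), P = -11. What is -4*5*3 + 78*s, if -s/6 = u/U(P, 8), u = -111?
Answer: 16296/17 ≈ 958.59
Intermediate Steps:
U(B, d) = (-6 + B)*(B + d)
s = 222/17 (s = -(-666)/((-11)**2 - 6*(-11) - 6*8 - 11*8) = -(-666)/(121 + 66 - 48 - 88) = -(-666)/51 = -6*(-37/17) = 222/17 ≈ 13.059)
-4*5*3 + 78*s = -4*5*3 + 78*(222/17) = -20*3 + 17316/17 = -60 + 17316/17 = 16296/17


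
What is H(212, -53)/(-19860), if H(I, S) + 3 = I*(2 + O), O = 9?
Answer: -2329/19860 ≈ -0.11727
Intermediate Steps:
H(I, S) = -3 + 11*I (H(I, S) = -3 + I*(2 + 9) = -3 + I*11 = -3 + 11*I)
H(212, -53)/(-19860) = (-3 + 11*212)/(-19860) = (-3 + 2332)*(-1/19860) = 2329*(-1/19860) = -2329/19860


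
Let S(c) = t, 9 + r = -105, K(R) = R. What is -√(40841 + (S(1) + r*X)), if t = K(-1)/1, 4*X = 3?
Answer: -√163018/2 ≈ -201.88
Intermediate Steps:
X = ¾ (X = (¼)*3 = ¾ ≈ 0.75000)
r = -114 (r = -9 - 105 = -114)
t = -1 (t = -1/1 = -1*1 = -1)
S(c) = -1
-√(40841 + (S(1) + r*X)) = -√(40841 + (-1 - 114*¾)) = -√(40841 + (-1 - 171/2)) = -√(40841 - 173/2) = -√(81509/2) = -√163018/2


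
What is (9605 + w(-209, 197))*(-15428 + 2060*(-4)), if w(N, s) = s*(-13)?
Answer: -166717392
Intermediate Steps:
w(N, s) = -13*s
(9605 + w(-209, 197))*(-15428 + 2060*(-4)) = (9605 - 13*197)*(-15428 + 2060*(-4)) = (9605 - 2561)*(-15428 - 8240) = 7044*(-23668) = -166717392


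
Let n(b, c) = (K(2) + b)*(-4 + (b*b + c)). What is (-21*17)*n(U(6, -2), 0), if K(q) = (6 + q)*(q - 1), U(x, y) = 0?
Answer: 11424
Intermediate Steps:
K(q) = (-1 + q)*(6 + q) (K(q) = (6 + q)*(-1 + q) = (-1 + q)*(6 + q))
n(b, c) = (8 + b)*(-4 + c + b²) (n(b, c) = ((-6 + 2² + 5*2) + b)*(-4 + (b*b + c)) = ((-6 + 4 + 10) + b)*(-4 + (b² + c)) = (8 + b)*(-4 + (c + b²)) = (8 + b)*(-4 + c + b²))
(-21*17)*n(U(6, -2), 0) = (-21*17)*(-32 + 0³ - 4*0 + 8*0 + 8*0² + 0*0) = -357*(-32 + 0 + 0 + 0 + 8*0 + 0) = -357*(-32 + 0 + 0 + 0 + 0 + 0) = -357*(-32) = 11424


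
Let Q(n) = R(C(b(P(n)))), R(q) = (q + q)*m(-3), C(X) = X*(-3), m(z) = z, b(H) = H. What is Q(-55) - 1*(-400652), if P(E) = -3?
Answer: 400598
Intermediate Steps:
C(X) = -3*X
R(q) = -6*q (R(q) = (q + q)*(-3) = (2*q)*(-3) = -6*q)
Q(n) = -54 (Q(n) = -(-18)*(-3) = -6*9 = -54)
Q(-55) - 1*(-400652) = -54 - 1*(-400652) = -54 + 400652 = 400598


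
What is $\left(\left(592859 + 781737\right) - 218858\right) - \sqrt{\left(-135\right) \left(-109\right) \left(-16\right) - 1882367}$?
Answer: $1155738 - i \sqrt{2117807} \approx 1.1557 \cdot 10^{6} - 1455.3 i$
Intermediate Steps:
$\left(\left(592859 + 781737\right) - 218858\right) - \sqrt{\left(-135\right) \left(-109\right) \left(-16\right) - 1882367} = \left(1374596 - 218858\right) - \sqrt{14715 \left(-16\right) - 1882367} = 1155738 - \sqrt{-235440 - 1882367} = 1155738 - \sqrt{-2117807} = 1155738 - i \sqrt{2117807}$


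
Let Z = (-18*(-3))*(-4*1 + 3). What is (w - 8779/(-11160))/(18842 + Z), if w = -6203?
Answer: -69216701/209674080 ≈ -0.33012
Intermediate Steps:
Z = -54 (Z = 54*(-4 + 3) = 54*(-1) = -54)
(w - 8779/(-11160))/(18842 + Z) = (-6203 - 8779/(-11160))/(18842 - 54) = (-6203 - 8779*(-1/11160))/18788 = (-6203 + 8779/11160)*(1/18788) = -69216701/11160*1/18788 = -69216701/209674080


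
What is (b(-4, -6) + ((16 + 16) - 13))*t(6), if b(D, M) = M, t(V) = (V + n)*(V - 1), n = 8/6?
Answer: 1430/3 ≈ 476.67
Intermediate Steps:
n = 4/3 (n = 8*(⅙) = 4/3 ≈ 1.3333)
t(V) = (-1 + V)*(4/3 + V) (t(V) = (V + 4/3)*(V - 1) = (4/3 + V)*(-1 + V) = (-1 + V)*(4/3 + V))
(b(-4, -6) + ((16 + 16) - 13))*t(6) = (-6 + ((16 + 16) - 13))*(-4/3 + 6² + (⅓)*6) = (-6 + (32 - 13))*(-4/3 + 36 + 2) = (-6 + 19)*(110/3) = 13*(110/3) = 1430/3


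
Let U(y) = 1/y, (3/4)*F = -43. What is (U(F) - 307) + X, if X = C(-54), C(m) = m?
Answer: -62095/172 ≈ -361.02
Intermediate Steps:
F = -172/3 (F = (4/3)*(-43) = -172/3 ≈ -57.333)
X = -54
(U(F) - 307) + X = (1/(-172/3) - 307) - 54 = (-3/172 - 307) - 54 = -52807/172 - 54 = -62095/172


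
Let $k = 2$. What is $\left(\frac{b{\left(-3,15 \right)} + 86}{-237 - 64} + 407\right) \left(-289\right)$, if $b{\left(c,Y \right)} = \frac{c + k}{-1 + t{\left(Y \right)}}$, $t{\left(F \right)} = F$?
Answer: $- \frac{495315655}{4214} \approx -1.1754 \cdot 10^{5}$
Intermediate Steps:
$b{\left(c,Y \right)} = \frac{2 + c}{-1 + Y}$ ($b{\left(c,Y \right)} = \frac{c + 2}{-1 + Y} = \frac{2 + c}{-1 + Y}$)
$\left(\frac{b{\left(-3,15 \right)} + 86}{-237 - 64} + 407\right) \left(-289\right) = \left(\frac{\frac{2 - 3}{-1 + 15} + 86}{-237 - 64} + 407\right) \left(-289\right) = \left(\frac{\frac{1}{14} \left(-1\right) + 86}{-301} + 407\right) \left(-289\right) = \left(\left(\frac{1}{14} \left(-1\right) + 86\right) \left(- \frac{1}{301}\right) + 407\right) \left(-289\right) = \left(\left(- \frac{1}{14} + 86\right) \left(- \frac{1}{301}\right) + 407\right) \left(-289\right) = \left(\frac{1203}{14} \left(- \frac{1}{301}\right) + 407\right) \left(-289\right) = \left(- \frac{1203}{4214} + 407\right) \left(-289\right) = \frac{1713895}{4214} \left(-289\right) = - \frac{495315655}{4214}$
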